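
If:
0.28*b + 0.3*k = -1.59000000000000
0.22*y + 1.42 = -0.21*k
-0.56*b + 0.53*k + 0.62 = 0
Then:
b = -2.08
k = -3.36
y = -3.24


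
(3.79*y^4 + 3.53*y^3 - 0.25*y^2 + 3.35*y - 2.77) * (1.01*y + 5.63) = 3.8279*y^5 + 24.903*y^4 + 19.6214*y^3 + 1.976*y^2 + 16.0628*y - 15.5951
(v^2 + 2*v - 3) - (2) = v^2 + 2*v - 5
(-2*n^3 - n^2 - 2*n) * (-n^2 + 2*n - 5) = 2*n^5 - 3*n^4 + 10*n^3 + n^2 + 10*n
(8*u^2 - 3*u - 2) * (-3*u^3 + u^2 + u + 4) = -24*u^5 + 17*u^4 + 11*u^3 + 27*u^2 - 14*u - 8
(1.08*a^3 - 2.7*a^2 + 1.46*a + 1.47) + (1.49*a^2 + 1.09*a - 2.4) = 1.08*a^3 - 1.21*a^2 + 2.55*a - 0.93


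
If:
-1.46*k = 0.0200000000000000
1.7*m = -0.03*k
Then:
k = -0.01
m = 0.00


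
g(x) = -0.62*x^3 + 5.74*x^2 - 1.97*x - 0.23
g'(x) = -1.86*x^2 + 11.48*x - 1.97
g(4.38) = 49.16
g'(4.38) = 12.63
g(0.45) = -0.01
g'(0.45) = 2.82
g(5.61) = 59.90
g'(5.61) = 3.89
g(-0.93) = 7.07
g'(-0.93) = -14.26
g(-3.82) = 125.62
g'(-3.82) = -72.97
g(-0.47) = 2.03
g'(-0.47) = -7.78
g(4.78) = 53.79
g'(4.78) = 10.41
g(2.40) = 19.53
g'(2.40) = 14.87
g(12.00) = -268.67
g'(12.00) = -132.05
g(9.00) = -5.00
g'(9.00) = -49.31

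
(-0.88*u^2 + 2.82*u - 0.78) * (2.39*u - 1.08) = -2.1032*u^3 + 7.6902*u^2 - 4.9098*u + 0.8424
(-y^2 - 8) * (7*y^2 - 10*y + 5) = -7*y^4 + 10*y^3 - 61*y^2 + 80*y - 40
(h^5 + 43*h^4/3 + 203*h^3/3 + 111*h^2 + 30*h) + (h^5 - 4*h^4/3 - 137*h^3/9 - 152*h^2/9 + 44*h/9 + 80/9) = 2*h^5 + 13*h^4 + 472*h^3/9 + 847*h^2/9 + 314*h/9 + 80/9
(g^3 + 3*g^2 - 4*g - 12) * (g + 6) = g^4 + 9*g^3 + 14*g^2 - 36*g - 72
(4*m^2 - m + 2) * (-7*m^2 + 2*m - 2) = -28*m^4 + 15*m^3 - 24*m^2 + 6*m - 4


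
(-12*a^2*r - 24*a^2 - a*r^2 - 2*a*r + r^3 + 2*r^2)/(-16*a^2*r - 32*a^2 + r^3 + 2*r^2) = (3*a + r)/(4*a + r)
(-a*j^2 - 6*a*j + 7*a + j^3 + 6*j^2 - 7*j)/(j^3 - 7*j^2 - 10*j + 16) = (-a*j - 7*a + j^2 + 7*j)/(j^2 - 6*j - 16)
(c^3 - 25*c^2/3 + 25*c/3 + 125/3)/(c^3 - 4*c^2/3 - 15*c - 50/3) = (c - 5)/(c + 2)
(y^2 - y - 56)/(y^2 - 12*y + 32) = (y + 7)/(y - 4)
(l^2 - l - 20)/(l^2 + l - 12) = (l - 5)/(l - 3)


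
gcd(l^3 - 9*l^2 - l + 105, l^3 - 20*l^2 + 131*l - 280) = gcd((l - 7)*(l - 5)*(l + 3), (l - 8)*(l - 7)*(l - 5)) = l^2 - 12*l + 35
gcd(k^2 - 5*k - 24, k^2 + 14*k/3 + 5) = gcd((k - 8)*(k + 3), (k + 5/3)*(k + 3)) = k + 3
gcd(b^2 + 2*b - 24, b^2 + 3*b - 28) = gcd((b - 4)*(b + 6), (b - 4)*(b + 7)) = b - 4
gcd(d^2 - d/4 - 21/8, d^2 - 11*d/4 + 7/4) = d - 7/4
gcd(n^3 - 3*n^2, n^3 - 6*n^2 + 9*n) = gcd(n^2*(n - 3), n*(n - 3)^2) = n^2 - 3*n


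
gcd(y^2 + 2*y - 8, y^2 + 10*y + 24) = y + 4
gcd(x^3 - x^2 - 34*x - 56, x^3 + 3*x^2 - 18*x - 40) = x + 2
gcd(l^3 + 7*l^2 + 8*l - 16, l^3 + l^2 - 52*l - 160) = l + 4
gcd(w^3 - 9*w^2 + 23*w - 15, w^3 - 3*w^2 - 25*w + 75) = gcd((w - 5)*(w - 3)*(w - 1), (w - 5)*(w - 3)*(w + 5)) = w^2 - 8*w + 15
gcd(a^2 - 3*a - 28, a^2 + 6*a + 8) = a + 4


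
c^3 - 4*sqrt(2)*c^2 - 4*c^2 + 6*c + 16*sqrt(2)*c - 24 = (c - 4)*(c - 3*sqrt(2))*(c - sqrt(2))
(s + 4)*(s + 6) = s^2 + 10*s + 24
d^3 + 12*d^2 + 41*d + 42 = (d + 2)*(d + 3)*(d + 7)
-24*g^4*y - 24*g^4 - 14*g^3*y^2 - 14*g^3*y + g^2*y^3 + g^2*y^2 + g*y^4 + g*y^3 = (-4*g + y)*(2*g + y)*(3*g + y)*(g*y + g)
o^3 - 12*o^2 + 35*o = o*(o - 7)*(o - 5)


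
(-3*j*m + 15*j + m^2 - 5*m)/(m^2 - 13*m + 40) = (-3*j + m)/(m - 8)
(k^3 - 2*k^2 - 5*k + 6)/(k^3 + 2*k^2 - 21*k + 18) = (k + 2)/(k + 6)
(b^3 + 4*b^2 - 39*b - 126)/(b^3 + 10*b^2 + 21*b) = (b - 6)/b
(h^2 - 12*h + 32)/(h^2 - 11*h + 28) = (h - 8)/(h - 7)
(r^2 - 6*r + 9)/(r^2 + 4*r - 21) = (r - 3)/(r + 7)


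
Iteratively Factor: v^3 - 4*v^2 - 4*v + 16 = (v - 4)*(v^2 - 4) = (v - 4)*(v - 2)*(v + 2)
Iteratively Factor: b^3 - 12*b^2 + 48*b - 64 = (b - 4)*(b^2 - 8*b + 16) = (b - 4)^2*(b - 4)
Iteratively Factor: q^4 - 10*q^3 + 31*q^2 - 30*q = (q - 5)*(q^3 - 5*q^2 + 6*q) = q*(q - 5)*(q^2 - 5*q + 6) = q*(q - 5)*(q - 3)*(q - 2)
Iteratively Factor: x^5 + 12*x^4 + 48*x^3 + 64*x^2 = (x)*(x^4 + 12*x^3 + 48*x^2 + 64*x) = x*(x + 4)*(x^3 + 8*x^2 + 16*x) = x^2*(x + 4)*(x^2 + 8*x + 16) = x^2*(x + 4)^2*(x + 4)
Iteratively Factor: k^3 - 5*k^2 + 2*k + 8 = (k - 4)*(k^2 - k - 2) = (k - 4)*(k - 2)*(k + 1)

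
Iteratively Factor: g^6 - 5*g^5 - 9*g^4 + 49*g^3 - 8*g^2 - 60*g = (g + 3)*(g^5 - 8*g^4 + 15*g^3 + 4*g^2 - 20*g) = (g - 2)*(g + 3)*(g^4 - 6*g^3 + 3*g^2 + 10*g) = (g - 5)*(g - 2)*(g + 3)*(g^3 - g^2 - 2*g) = (g - 5)*(g - 2)^2*(g + 3)*(g^2 + g) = g*(g - 5)*(g - 2)^2*(g + 3)*(g + 1)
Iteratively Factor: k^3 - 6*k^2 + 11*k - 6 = (k - 3)*(k^2 - 3*k + 2) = (k - 3)*(k - 1)*(k - 2)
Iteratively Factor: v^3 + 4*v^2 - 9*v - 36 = (v - 3)*(v^2 + 7*v + 12) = (v - 3)*(v + 3)*(v + 4)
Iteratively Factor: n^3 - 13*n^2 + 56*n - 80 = (n - 5)*(n^2 - 8*n + 16) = (n - 5)*(n - 4)*(n - 4)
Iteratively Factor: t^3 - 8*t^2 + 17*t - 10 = (t - 2)*(t^2 - 6*t + 5) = (t - 5)*(t - 2)*(t - 1)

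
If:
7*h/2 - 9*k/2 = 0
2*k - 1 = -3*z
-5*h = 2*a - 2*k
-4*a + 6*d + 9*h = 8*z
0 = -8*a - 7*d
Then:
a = -868/6019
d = 992/6019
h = 504/6019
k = 392/6019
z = 1745/6019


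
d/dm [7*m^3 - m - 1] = 21*m^2 - 1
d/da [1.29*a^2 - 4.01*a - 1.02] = 2.58*a - 4.01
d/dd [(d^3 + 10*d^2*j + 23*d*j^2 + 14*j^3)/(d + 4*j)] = 2*(d^3 + 11*d^2*j + 40*d*j^2 + 39*j^3)/(d^2 + 8*d*j + 16*j^2)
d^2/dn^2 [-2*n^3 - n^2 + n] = -12*n - 2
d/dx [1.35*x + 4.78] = 1.35000000000000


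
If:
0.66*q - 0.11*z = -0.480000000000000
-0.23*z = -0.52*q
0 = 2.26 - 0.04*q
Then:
No Solution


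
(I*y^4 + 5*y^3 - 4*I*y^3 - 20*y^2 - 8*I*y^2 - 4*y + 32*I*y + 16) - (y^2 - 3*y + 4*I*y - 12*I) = I*y^4 + 5*y^3 - 4*I*y^3 - 21*y^2 - 8*I*y^2 - y + 28*I*y + 16 + 12*I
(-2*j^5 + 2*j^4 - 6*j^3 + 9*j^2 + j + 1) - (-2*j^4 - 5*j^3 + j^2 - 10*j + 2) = -2*j^5 + 4*j^4 - j^3 + 8*j^2 + 11*j - 1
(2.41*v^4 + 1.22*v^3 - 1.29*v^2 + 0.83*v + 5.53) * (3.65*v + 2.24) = 8.7965*v^5 + 9.8514*v^4 - 1.9757*v^3 + 0.139899999999999*v^2 + 22.0437*v + 12.3872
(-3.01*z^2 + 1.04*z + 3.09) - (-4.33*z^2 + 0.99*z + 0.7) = 1.32*z^2 + 0.05*z + 2.39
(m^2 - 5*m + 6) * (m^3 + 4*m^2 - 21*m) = m^5 - m^4 - 35*m^3 + 129*m^2 - 126*m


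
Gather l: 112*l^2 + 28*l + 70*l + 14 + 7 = 112*l^2 + 98*l + 21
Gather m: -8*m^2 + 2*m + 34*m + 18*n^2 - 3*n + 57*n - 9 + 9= -8*m^2 + 36*m + 18*n^2 + 54*n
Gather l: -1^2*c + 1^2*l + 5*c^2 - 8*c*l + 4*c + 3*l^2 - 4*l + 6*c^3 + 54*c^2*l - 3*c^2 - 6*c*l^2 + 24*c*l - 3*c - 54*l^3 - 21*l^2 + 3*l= 6*c^3 + 2*c^2 - 54*l^3 + l^2*(-6*c - 18) + l*(54*c^2 + 16*c)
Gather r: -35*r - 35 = -35*r - 35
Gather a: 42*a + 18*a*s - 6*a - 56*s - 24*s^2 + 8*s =a*(18*s + 36) - 24*s^2 - 48*s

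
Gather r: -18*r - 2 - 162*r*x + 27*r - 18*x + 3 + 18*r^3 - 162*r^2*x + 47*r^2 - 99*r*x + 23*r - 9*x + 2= 18*r^3 + r^2*(47 - 162*x) + r*(32 - 261*x) - 27*x + 3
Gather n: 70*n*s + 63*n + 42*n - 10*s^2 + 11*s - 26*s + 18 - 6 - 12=n*(70*s + 105) - 10*s^2 - 15*s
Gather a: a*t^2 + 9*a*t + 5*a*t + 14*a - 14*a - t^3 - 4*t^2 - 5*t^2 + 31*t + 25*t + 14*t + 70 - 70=a*(t^2 + 14*t) - t^3 - 9*t^2 + 70*t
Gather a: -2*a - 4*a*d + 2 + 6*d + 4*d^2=a*(-4*d - 2) + 4*d^2 + 6*d + 2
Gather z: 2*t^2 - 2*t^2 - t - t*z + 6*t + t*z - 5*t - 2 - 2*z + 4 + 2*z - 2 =0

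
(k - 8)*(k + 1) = k^2 - 7*k - 8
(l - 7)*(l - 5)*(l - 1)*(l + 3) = l^4 - 10*l^3 + 8*l^2 + 106*l - 105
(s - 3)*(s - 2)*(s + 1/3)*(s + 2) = s^4 - 8*s^3/3 - 5*s^2 + 32*s/3 + 4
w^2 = w^2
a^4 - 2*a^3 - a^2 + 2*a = a*(a - 2)*(a - 1)*(a + 1)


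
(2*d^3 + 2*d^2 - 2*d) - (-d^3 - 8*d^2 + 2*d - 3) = 3*d^3 + 10*d^2 - 4*d + 3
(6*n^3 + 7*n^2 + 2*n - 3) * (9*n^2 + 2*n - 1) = 54*n^5 + 75*n^4 + 26*n^3 - 30*n^2 - 8*n + 3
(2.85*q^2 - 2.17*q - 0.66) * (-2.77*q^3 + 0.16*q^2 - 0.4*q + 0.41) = -7.8945*q^5 + 6.4669*q^4 + 0.341*q^3 + 1.9309*q^2 - 0.6257*q - 0.2706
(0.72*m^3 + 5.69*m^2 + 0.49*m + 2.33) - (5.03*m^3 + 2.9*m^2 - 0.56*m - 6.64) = -4.31*m^3 + 2.79*m^2 + 1.05*m + 8.97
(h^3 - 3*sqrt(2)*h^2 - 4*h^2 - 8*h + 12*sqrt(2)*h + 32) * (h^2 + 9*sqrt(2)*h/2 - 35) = h^5 - 4*h^4 + 3*sqrt(2)*h^4/2 - 70*h^3 - 6*sqrt(2)*h^3 + 69*sqrt(2)*h^2 + 280*h^2 - 276*sqrt(2)*h + 280*h - 1120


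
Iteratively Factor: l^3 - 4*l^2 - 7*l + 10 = (l + 2)*(l^2 - 6*l + 5) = (l - 1)*(l + 2)*(l - 5)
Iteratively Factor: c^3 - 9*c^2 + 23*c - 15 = (c - 3)*(c^2 - 6*c + 5) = (c - 3)*(c - 1)*(c - 5)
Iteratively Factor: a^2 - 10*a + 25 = (a - 5)*(a - 5)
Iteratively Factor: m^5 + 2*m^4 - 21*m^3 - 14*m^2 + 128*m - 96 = (m + 4)*(m^4 - 2*m^3 - 13*m^2 + 38*m - 24) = (m + 4)^2*(m^3 - 6*m^2 + 11*m - 6) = (m - 3)*(m + 4)^2*(m^2 - 3*m + 2) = (m - 3)*(m - 1)*(m + 4)^2*(m - 2)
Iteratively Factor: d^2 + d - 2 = (d - 1)*(d + 2)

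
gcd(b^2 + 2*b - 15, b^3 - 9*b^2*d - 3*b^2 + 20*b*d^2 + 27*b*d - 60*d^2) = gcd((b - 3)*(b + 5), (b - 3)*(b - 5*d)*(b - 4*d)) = b - 3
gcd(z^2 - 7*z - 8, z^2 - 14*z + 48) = z - 8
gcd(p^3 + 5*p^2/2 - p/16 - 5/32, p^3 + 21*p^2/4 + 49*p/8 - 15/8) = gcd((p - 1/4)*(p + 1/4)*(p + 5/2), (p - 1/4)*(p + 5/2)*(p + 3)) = p^2 + 9*p/4 - 5/8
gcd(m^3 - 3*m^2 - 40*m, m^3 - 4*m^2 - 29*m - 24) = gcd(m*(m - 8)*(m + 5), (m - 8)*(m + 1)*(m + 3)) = m - 8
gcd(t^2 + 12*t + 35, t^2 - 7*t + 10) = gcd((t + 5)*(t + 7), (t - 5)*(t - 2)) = 1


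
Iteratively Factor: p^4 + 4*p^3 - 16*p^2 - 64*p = (p)*(p^3 + 4*p^2 - 16*p - 64) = p*(p + 4)*(p^2 - 16) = p*(p + 4)^2*(p - 4)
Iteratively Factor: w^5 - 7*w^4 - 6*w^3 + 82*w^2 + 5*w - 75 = (w + 3)*(w^4 - 10*w^3 + 24*w^2 + 10*w - 25) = (w - 1)*(w + 3)*(w^3 - 9*w^2 + 15*w + 25) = (w - 1)*(w + 1)*(w + 3)*(w^2 - 10*w + 25) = (w - 5)*(w - 1)*(w + 1)*(w + 3)*(w - 5)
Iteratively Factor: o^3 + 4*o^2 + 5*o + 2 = (o + 1)*(o^2 + 3*o + 2) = (o + 1)^2*(o + 2)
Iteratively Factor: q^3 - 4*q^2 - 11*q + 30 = (q + 3)*(q^2 - 7*q + 10) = (q - 2)*(q + 3)*(q - 5)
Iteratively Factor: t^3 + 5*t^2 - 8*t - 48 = (t + 4)*(t^2 + t - 12) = (t - 3)*(t + 4)*(t + 4)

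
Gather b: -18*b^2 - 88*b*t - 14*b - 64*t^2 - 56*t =-18*b^2 + b*(-88*t - 14) - 64*t^2 - 56*t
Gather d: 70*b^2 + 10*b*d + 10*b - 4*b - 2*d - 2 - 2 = 70*b^2 + 6*b + d*(10*b - 2) - 4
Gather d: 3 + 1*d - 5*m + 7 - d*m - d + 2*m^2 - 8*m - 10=-d*m + 2*m^2 - 13*m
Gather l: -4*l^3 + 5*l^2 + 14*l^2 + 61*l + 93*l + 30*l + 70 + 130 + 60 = -4*l^3 + 19*l^2 + 184*l + 260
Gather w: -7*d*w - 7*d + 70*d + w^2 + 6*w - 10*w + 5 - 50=63*d + w^2 + w*(-7*d - 4) - 45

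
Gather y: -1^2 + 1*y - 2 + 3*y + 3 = 4*y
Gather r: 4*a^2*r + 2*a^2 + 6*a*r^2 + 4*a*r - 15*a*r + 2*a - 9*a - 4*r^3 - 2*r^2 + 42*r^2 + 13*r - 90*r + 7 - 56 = 2*a^2 - 7*a - 4*r^3 + r^2*(6*a + 40) + r*(4*a^2 - 11*a - 77) - 49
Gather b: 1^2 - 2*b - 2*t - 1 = -2*b - 2*t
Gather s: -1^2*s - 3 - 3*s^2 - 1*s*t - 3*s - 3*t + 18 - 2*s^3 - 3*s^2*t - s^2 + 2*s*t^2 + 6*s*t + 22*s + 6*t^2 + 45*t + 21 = -2*s^3 + s^2*(-3*t - 4) + s*(2*t^2 + 5*t + 18) + 6*t^2 + 42*t + 36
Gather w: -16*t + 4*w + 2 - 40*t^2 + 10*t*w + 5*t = -40*t^2 - 11*t + w*(10*t + 4) + 2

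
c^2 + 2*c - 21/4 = (c - 3/2)*(c + 7/2)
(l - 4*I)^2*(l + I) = l^3 - 7*I*l^2 - 8*l - 16*I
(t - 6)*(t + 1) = t^2 - 5*t - 6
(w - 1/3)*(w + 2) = w^2 + 5*w/3 - 2/3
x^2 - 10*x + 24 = (x - 6)*(x - 4)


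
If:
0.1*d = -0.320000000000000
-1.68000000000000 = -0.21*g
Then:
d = -3.20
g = 8.00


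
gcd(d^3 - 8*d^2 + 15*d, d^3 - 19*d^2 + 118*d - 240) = d - 5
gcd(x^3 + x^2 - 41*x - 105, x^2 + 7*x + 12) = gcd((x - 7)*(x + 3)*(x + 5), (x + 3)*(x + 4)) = x + 3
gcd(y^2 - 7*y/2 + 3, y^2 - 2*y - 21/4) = 1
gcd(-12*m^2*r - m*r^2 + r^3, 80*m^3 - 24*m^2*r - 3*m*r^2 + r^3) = -4*m + r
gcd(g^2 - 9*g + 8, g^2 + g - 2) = g - 1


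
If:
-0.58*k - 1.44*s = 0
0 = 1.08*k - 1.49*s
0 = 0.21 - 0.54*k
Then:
No Solution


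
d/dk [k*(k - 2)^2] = (k - 2)*(3*k - 2)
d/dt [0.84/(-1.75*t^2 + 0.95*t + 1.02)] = (2.94*t - 0.798)/(-1.75*t^2 + 0.95*t + 1.02)^2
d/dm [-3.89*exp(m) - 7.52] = -3.89*exp(m)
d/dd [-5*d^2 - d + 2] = -10*d - 1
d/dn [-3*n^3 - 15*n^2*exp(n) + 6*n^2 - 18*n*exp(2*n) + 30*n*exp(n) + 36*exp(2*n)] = -15*n^2*exp(n) - 9*n^2 - 36*n*exp(2*n) + 12*n + 54*exp(2*n) + 30*exp(n)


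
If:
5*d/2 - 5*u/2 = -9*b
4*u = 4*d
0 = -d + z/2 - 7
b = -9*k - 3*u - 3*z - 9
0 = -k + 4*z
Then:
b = 0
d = -185/27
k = 32/27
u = -185/27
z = 8/27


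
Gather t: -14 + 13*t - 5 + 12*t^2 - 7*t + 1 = 12*t^2 + 6*t - 18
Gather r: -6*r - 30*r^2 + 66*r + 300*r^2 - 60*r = 270*r^2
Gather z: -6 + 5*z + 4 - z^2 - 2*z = -z^2 + 3*z - 2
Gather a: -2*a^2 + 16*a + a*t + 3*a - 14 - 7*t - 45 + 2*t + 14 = -2*a^2 + a*(t + 19) - 5*t - 45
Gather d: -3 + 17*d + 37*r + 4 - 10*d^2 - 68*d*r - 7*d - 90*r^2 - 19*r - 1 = -10*d^2 + d*(10 - 68*r) - 90*r^2 + 18*r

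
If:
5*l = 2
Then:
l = 2/5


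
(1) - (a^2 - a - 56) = -a^2 + a + 57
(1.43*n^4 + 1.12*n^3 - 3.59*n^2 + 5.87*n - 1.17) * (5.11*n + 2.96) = 7.3073*n^5 + 9.956*n^4 - 15.0297*n^3 + 19.3693*n^2 + 11.3965*n - 3.4632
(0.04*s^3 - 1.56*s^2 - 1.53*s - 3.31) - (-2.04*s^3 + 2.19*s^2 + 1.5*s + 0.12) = 2.08*s^3 - 3.75*s^2 - 3.03*s - 3.43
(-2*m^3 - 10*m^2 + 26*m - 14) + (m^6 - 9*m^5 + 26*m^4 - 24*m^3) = m^6 - 9*m^5 + 26*m^4 - 26*m^3 - 10*m^2 + 26*m - 14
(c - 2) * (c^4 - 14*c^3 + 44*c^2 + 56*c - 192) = c^5 - 16*c^4 + 72*c^3 - 32*c^2 - 304*c + 384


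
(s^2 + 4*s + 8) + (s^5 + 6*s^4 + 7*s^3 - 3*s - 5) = s^5 + 6*s^4 + 7*s^3 + s^2 + s + 3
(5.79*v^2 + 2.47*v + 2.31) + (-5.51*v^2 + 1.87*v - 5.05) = 0.28*v^2 + 4.34*v - 2.74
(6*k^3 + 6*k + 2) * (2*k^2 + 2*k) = 12*k^5 + 12*k^4 + 12*k^3 + 16*k^2 + 4*k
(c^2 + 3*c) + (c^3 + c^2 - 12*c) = c^3 + 2*c^2 - 9*c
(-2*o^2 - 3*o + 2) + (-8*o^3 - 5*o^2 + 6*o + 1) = -8*o^3 - 7*o^2 + 3*o + 3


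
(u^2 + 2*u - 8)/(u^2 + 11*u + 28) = (u - 2)/(u + 7)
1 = 1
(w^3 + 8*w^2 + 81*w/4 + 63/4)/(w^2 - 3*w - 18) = (w^2 + 5*w + 21/4)/(w - 6)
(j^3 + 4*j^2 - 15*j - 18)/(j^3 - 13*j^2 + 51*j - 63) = (j^2 + 7*j + 6)/(j^2 - 10*j + 21)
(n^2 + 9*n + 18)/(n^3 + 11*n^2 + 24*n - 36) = (n + 3)/(n^2 + 5*n - 6)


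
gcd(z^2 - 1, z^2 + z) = z + 1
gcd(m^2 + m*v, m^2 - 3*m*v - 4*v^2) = m + v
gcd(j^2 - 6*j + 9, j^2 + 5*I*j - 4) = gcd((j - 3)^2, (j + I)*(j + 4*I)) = 1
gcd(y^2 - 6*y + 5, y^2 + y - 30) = y - 5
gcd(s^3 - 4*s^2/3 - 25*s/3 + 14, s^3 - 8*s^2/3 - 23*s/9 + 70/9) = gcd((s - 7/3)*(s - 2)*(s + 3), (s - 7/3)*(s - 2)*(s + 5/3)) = s^2 - 13*s/3 + 14/3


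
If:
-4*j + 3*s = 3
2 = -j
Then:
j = -2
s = -5/3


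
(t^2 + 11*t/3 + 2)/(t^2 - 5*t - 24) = (t + 2/3)/(t - 8)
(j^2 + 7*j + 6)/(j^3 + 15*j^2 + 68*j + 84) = (j + 1)/(j^2 + 9*j + 14)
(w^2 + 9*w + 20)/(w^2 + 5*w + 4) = (w + 5)/(w + 1)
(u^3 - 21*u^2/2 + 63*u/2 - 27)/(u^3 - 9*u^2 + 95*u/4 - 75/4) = 2*(u^2 - 9*u + 18)/(2*u^2 - 15*u + 25)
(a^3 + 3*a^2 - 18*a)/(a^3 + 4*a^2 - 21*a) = (a + 6)/(a + 7)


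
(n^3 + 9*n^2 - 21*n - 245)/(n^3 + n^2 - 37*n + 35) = (n + 7)/(n - 1)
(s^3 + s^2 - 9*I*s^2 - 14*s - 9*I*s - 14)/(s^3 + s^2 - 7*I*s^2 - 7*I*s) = (s - 2*I)/s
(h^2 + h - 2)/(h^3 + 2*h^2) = (h - 1)/h^2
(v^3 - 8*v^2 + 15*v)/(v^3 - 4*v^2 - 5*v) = (v - 3)/(v + 1)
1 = 1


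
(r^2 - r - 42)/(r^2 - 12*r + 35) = (r + 6)/(r - 5)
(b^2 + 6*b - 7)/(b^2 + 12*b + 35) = (b - 1)/(b + 5)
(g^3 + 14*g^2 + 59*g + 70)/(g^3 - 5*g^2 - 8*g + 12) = (g^2 + 12*g + 35)/(g^2 - 7*g + 6)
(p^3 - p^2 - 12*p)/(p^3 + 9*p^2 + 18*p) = (p - 4)/(p + 6)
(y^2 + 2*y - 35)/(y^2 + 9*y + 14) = (y - 5)/(y + 2)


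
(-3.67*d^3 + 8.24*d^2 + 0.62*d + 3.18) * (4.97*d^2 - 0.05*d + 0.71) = -18.2399*d^5 + 41.1363*d^4 + 0.0637000000000002*d^3 + 21.624*d^2 + 0.2812*d + 2.2578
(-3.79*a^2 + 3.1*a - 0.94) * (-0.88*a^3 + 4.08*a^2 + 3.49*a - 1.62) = 3.3352*a^5 - 18.1912*a^4 + 0.248100000000001*a^3 + 13.1236*a^2 - 8.3026*a + 1.5228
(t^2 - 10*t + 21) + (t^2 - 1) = 2*t^2 - 10*t + 20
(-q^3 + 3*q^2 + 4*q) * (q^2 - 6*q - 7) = -q^5 + 9*q^4 - 7*q^3 - 45*q^2 - 28*q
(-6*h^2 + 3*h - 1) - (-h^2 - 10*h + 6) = -5*h^2 + 13*h - 7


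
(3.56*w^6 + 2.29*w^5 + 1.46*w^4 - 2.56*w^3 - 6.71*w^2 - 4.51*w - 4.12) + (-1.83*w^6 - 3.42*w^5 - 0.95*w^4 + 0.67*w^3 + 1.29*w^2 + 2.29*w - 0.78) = 1.73*w^6 - 1.13*w^5 + 0.51*w^4 - 1.89*w^3 - 5.42*w^2 - 2.22*w - 4.9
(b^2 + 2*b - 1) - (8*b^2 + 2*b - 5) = 4 - 7*b^2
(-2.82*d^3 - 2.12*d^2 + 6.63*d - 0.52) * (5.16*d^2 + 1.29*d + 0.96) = -14.5512*d^5 - 14.577*d^4 + 28.7688*d^3 + 3.8343*d^2 + 5.694*d - 0.4992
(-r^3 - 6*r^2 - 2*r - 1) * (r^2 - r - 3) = -r^5 - 5*r^4 + 7*r^3 + 19*r^2 + 7*r + 3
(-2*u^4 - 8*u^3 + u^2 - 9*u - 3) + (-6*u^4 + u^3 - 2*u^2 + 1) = -8*u^4 - 7*u^3 - u^2 - 9*u - 2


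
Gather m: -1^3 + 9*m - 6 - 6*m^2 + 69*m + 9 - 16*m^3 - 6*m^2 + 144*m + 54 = -16*m^3 - 12*m^2 + 222*m + 56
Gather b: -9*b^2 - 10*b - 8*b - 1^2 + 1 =-9*b^2 - 18*b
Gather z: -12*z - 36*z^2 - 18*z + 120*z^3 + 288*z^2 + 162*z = 120*z^3 + 252*z^2 + 132*z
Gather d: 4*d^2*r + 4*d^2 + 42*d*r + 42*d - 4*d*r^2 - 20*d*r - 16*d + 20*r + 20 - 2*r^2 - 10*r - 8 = d^2*(4*r + 4) + d*(-4*r^2 + 22*r + 26) - 2*r^2 + 10*r + 12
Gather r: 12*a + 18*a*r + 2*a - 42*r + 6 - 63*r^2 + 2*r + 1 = 14*a - 63*r^2 + r*(18*a - 40) + 7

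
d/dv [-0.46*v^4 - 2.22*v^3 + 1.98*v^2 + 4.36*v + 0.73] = -1.84*v^3 - 6.66*v^2 + 3.96*v + 4.36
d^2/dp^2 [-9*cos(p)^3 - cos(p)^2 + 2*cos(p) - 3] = 19*cos(p)/4 + 2*cos(2*p) + 81*cos(3*p)/4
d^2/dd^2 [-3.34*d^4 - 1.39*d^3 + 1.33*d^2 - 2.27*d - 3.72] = -40.08*d^2 - 8.34*d + 2.66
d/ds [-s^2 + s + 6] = 1 - 2*s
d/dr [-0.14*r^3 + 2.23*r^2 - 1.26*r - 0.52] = -0.42*r^2 + 4.46*r - 1.26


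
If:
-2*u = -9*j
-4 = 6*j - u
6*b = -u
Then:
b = 2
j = -8/3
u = -12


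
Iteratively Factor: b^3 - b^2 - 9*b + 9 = (b - 3)*(b^2 + 2*b - 3) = (b - 3)*(b + 3)*(b - 1)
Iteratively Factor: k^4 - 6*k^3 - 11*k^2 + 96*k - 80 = (k - 1)*(k^3 - 5*k^2 - 16*k + 80) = (k - 1)*(k + 4)*(k^2 - 9*k + 20) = (k - 5)*(k - 1)*(k + 4)*(k - 4)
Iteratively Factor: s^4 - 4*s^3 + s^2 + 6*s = (s - 2)*(s^3 - 2*s^2 - 3*s) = (s - 3)*(s - 2)*(s^2 + s) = (s - 3)*(s - 2)*(s + 1)*(s)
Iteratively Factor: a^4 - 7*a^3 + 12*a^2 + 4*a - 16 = (a - 2)*(a^3 - 5*a^2 + 2*a + 8) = (a - 2)^2*(a^2 - 3*a - 4) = (a - 2)^2*(a + 1)*(a - 4)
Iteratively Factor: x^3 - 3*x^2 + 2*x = (x - 1)*(x^2 - 2*x) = x*(x - 1)*(x - 2)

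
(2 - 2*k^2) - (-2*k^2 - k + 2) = k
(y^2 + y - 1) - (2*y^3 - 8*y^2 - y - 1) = -2*y^3 + 9*y^2 + 2*y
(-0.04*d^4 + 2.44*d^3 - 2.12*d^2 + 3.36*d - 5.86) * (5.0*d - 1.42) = -0.2*d^5 + 12.2568*d^4 - 14.0648*d^3 + 19.8104*d^2 - 34.0712*d + 8.3212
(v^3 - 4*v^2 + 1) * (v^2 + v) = v^5 - 3*v^4 - 4*v^3 + v^2 + v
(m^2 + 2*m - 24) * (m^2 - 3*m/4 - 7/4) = m^4 + 5*m^3/4 - 109*m^2/4 + 29*m/2 + 42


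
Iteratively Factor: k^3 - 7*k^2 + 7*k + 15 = (k + 1)*(k^2 - 8*k + 15) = (k - 5)*(k + 1)*(k - 3)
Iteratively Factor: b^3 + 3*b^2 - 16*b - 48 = (b + 3)*(b^2 - 16) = (b + 3)*(b + 4)*(b - 4)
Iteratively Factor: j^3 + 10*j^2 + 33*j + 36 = (j + 3)*(j^2 + 7*j + 12) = (j + 3)^2*(j + 4)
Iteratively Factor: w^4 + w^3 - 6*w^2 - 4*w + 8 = (w - 1)*(w^3 + 2*w^2 - 4*w - 8) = (w - 1)*(w + 2)*(w^2 - 4) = (w - 1)*(w + 2)^2*(w - 2)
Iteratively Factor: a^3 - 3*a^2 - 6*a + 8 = (a - 1)*(a^2 - 2*a - 8) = (a - 4)*(a - 1)*(a + 2)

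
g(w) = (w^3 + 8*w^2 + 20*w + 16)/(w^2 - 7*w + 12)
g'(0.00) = 2.44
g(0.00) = 1.33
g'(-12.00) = 0.65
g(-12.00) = -3.33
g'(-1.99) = 0.00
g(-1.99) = 0.00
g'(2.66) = 1354.45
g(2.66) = 317.44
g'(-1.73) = 0.05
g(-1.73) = 0.01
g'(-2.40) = -0.03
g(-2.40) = 0.01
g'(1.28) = 21.23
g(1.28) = 12.14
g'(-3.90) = 0.06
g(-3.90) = 0.01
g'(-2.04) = -0.01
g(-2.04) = 0.00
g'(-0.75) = 0.68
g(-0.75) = 0.29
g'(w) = (7 - 2*w)*(w^3 + 8*w^2 + 20*w + 16)/(w^2 - 7*w + 12)^2 + (3*w^2 + 16*w + 20)/(w^2 - 7*w + 12)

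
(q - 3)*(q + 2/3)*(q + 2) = q^3 - q^2/3 - 20*q/3 - 4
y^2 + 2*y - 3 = (y - 1)*(y + 3)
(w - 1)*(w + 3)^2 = w^3 + 5*w^2 + 3*w - 9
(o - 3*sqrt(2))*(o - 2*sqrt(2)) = o^2 - 5*sqrt(2)*o + 12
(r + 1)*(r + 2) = r^2 + 3*r + 2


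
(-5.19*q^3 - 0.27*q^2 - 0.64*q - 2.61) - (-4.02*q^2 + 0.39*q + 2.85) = -5.19*q^3 + 3.75*q^2 - 1.03*q - 5.46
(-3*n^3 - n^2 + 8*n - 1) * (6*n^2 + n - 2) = -18*n^5 - 9*n^4 + 53*n^3 + 4*n^2 - 17*n + 2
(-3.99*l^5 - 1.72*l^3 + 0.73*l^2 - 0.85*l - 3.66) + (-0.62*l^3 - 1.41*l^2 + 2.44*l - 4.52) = -3.99*l^5 - 2.34*l^3 - 0.68*l^2 + 1.59*l - 8.18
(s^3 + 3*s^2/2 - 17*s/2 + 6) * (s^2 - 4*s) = s^5 - 5*s^4/2 - 29*s^3/2 + 40*s^2 - 24*s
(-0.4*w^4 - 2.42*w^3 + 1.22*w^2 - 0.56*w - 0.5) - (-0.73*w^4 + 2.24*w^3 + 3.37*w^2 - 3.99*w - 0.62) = 0.33*w^4 - 4.66*w^3 - 2.15*w^2 + 3.43*w + 0.12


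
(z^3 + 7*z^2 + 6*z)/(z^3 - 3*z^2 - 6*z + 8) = z*(z^2 + 7*z + 6)/(z^3 - 3*z^2 - 6*z + 8)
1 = 1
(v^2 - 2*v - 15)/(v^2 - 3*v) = (v^2 - 2*v - 15)/(v*(v - 3))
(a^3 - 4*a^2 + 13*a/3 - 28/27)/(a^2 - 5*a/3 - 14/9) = (9*a^2 - 15*a + 4)/(3*(3*a + 2))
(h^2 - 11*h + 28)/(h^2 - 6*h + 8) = (h - 7)/(h - 2)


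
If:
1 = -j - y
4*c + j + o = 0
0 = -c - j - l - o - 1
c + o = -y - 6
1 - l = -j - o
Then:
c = 2/7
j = 29/14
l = -1/7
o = -45/14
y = -43/14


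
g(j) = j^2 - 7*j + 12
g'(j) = 2*j - 7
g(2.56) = 0.63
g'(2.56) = -1.88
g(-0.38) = 14.80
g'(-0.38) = -7.76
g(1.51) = 3.71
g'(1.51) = -3.98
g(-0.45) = 15.35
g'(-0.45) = -7.90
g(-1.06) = 20.54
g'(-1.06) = -9.12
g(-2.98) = 41.74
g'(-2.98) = -12.96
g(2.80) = 0.24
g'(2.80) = -1.40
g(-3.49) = 48.61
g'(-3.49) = -13.98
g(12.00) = 72.00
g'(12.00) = 17.00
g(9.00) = 30.00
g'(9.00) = 11.00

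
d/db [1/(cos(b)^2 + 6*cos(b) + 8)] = 2*(cos(b) + 3)*sin(b)/(cos(b)^2 + 6*cos(b) + 8)^2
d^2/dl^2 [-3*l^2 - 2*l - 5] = -6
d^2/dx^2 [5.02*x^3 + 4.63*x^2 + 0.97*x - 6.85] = 30.12*x + 9.26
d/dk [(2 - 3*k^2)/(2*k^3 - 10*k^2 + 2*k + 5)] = 2*(3*k^4 - 9*k^2 + 5*k - 2)/(4*k^6 - 40*k^5 + 108*k^4 - 20*k^3 - 96*k^2 + 20*k + 25)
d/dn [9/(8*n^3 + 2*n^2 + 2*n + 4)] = 9*(-12*n^2 - 2*n - 1)/(2*(4*n^3 + n^2 + n + 2)^2)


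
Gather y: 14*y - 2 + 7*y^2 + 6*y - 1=7*y^2 + 20*y - 3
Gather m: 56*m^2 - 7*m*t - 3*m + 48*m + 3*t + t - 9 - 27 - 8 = 56*m^2 + m*(45 - 7*t) + 4*t - 44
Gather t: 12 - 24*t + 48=60 - 24*t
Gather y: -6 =-6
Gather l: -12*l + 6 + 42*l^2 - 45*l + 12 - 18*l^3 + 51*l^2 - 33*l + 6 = -18*l^3 + 93*l^2 - 90*l + 24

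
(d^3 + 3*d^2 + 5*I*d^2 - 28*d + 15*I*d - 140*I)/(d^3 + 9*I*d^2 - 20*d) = (d^2 + 3*d - 28)/(d*(d + 4*I))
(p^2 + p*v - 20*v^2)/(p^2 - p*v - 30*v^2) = (p - 4*v)/(p - 6*v)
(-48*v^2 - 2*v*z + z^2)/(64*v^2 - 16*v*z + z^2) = (6*v + z)/(-8*v + z)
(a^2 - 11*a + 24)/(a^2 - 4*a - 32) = (a - 3)/(a + 4)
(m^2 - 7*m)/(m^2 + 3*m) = (m - 7)/(m + 3)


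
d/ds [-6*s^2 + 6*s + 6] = 6 - 12*s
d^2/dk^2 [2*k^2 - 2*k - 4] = 4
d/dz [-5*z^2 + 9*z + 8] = 9 - 10*z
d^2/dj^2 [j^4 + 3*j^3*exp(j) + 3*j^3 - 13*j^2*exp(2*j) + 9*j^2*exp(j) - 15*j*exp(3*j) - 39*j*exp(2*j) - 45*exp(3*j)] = 3*j^3*exp(j) - 52*j^2*exp(2*j) + 27*j^2*exp(j) + 12*j^2 - 135*j*exp(3*j) - 260*j*exp(2*j) + 54*j*exp(j) + 18*j - 495*exp(3*j) - 182*exp(2*j) + 18*exp(j)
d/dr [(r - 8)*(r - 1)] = 2*r - 9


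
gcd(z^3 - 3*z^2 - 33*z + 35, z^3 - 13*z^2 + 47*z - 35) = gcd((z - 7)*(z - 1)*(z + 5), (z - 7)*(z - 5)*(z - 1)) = z^2 - 8*z + 7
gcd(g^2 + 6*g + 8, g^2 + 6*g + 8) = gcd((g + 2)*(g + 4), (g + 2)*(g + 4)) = g^2 + 6*g + 8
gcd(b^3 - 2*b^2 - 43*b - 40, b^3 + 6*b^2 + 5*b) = b^2 + 6*b + 5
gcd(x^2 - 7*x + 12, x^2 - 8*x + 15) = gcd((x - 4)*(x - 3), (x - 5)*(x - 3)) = x - 3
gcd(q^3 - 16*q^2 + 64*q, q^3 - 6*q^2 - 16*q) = q^2 - 8*q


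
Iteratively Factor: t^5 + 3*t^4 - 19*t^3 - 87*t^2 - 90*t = (t + 3)*(t^4 - 19*t^2 - 30*t) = (t - 5)*(t + 3)*(t^3 + 5*t^2 + 6*t) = t*(t - 5)*(t + 3)*(t^2 + 5*t + 6) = t*(t - 5)*(t + 2)*(t + 3)*(t + 3)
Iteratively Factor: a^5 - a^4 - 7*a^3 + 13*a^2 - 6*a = (a - 1)*(a^4 - 7*a^2 + 6*a) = (a - 1)^2*(a^3 + a^2 - 6*a) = a*(a - 1)^2*(a^2 + a - 6) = a*(a - 2)*(a - 1)^2*(a + 3)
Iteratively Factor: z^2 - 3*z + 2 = (z - 1)*(z - 2)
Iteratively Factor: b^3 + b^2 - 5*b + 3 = (b + 3)*(b^2 - 2*b + 1) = (b - 1)*(b + 3)*(b - 1)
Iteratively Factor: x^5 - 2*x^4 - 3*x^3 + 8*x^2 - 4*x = (x + 2)*(x^4 - 4*x^3 + 5*x^2 - 2*x) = (x - 1)*(x + 2)*(x^3 - 3*x^2 + 2*x) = (x - 1)^2*(x + 2)*(x^2 - 2*x) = x*(x - 1)^2*(x + 2)*(x - 2)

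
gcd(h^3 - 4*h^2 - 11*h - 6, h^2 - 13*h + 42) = h - 6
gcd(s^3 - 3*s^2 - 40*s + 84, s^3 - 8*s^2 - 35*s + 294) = s^2 - s - 42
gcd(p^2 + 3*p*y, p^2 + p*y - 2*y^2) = 1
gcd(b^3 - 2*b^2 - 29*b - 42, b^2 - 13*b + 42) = b - 7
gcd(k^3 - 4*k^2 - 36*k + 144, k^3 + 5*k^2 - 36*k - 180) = k^2 - 36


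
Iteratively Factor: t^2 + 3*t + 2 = (t + 2)*(t + 1)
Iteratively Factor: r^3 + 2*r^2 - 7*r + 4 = (r - 1)*(r^2 + 3*r - 4) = (r - 1)^2*(r + 4)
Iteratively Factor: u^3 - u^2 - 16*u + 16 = (u - 4)*(u^2 + 3*u - 4) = (u - 4)*(u - 1)*(u + 4)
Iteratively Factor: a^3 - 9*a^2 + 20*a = (a - 4)*(a^2 - 5*a) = a*(a - 4)*(a - 5)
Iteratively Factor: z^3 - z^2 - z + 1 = (z - 1)*(z^2 - 1) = (z - 1)*(z + 1)*(z - 1)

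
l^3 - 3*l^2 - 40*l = l*(l - 8)*(l + 5)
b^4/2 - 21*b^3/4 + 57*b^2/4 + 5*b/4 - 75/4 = (b/2 + 1/2)*(b - 5)^2*(b - 3/2)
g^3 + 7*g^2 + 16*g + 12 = (g + 2)^2*(g + 3)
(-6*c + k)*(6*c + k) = -36*c^2 + k^2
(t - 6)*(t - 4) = t^2 - 10*t + 24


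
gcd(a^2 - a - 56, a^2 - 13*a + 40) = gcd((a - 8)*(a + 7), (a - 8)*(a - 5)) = a - 8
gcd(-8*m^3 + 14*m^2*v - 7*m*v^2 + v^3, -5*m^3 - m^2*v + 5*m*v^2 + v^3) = -m + v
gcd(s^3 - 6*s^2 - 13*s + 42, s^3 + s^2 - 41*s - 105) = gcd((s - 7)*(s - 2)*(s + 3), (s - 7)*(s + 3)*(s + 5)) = s^2 - 4*s - 21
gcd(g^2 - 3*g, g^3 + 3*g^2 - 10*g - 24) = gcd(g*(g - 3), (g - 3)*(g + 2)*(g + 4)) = g - 3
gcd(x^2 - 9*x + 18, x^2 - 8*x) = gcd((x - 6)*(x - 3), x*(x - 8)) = 1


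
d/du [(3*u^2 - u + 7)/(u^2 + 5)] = (u^2 + 16*u - 5)/(u^4 + 10*u^2 + 25)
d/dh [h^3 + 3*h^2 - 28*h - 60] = 3*h^2 + 6*h - 28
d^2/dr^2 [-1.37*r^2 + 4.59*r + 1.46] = -2.74000000000000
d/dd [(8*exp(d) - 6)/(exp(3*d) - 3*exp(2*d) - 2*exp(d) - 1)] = (-16*exp(3*d) + 42*exp(2*d) - 36*exp(d) - 20)*exp(d)/(exp(6*d) - 6*exp(5*d) + 5*exp(4*d) + 10*exp(3*d) + 10*exp(2*d) + 4*exp(d) + 1)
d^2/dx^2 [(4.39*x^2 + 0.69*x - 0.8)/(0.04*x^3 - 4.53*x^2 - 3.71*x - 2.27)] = (0.014048*x^6 + 0.00662400000000218*x^5 + 3.14332800000011*x^4 - 111.135752*x^3 - 367.89303*x^2 - 123.678114*x + 28.050916)/(6.4e-5*x^9 - 0.021744*x^8 + 2.4447*x^7 - 88.937061*x^6 - 224.277981*x^5 - 324.78024*x^4 - 279.348269*x^3 - 163.761432*x^2 - 57.351777*x - 11.697083)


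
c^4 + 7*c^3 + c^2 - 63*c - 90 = (c - 3)*(c + 2)*(c + 3)*(c + 5)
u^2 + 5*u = u*(u + 5)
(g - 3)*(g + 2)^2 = g^3 + g^2 - 8*g - 12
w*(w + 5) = w^2 + 5*w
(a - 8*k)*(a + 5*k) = a^2 - 3*a*k - 40*k^2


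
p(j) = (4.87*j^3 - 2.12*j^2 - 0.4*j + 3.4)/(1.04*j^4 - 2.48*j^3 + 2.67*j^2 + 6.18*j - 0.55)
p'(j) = (14.61*j^2 - 4.24*j - 0.4)/(1.04*j^4 - 2.48*j^3 + 2.67*j^2 + 6.18*j - 0.55) + (-4.16*j^3 + 7.44*j^2 - 5.34*j - 6.18)*(4.87*j^3 - 2.12*j^2 - 0.4*j + 3.4)/(1.04*j^4 - 2.48*j^3 + 2.67*j^2 + 6.18*j - 0.55)^2 = (-5.0648*j^6 + 4.4096*j^5 + 8.9933*j^4 + 44.0652*j^3 + 5.2269*j^2 - 15.824*j - 20.792)/(1.0816*j^8 - 5.1584*j^7 + 11.704*j^6 - 0.3888*j^5 - 24.6679*j^4 + 35.7292*j^3 + 35.2554*j^2 - 6.798*j + 0.3025)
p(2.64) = 1.97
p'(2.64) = 0.05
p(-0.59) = -0.72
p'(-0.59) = -2.62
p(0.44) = 1.28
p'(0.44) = -3.58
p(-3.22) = -0.89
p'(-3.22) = -0.19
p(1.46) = 1.20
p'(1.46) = 1.01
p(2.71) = 1.97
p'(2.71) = -0.01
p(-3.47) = -0.85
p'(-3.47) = -0.16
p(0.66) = 0.87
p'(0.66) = -0.83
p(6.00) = 1.03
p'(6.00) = -0.20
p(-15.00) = -0.27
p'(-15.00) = -0.02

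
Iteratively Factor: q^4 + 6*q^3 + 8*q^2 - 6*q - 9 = (q + 1)*(q^3 + 5*q^2 + 3*q - 9) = (q + 1)*(q + 3)*(q^2 + 2*q - 3) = (q - 1)*(q + 1)*(q + 3)*(q + 3)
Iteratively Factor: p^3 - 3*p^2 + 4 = (p - 2)*(p^2 - p - 2) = (p - 2)^2*(p + 1)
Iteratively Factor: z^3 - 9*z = (z)*(z^2 - 9) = z*(z + 3)*(z - 3)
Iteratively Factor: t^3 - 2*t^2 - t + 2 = (t + 1)*(t^2 - 3*t + 2) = (t - 2)*(t + 1)*(t - 1)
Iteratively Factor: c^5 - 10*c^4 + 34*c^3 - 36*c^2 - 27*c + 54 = (c - 2)*(c^4 - 8*c^3 + 18*c^2 - 27) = (c - 3)*(c - 2)*(c^3 - 5*c^2 + 3*c + 9) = (c - 3)^2*(c - 2)*(c^2 - 2*c - 3) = (c - 3)^2*(c - 2)*(c + 1)*(c - 3)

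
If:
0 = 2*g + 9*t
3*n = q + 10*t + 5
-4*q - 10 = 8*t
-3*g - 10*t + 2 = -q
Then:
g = -3/2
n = 31/18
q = -19/6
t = 1/3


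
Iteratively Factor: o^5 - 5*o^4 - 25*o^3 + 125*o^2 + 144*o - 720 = (o + 4)*(o^4 - 9*o^3 + 11*o^2 + 81*o - 180) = (o + 3)*(o + 4)*(o^3 - 12*o^2 + 47*o - 60) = (o - 3)*(o + 3)*(o + 4)*(o^2 - 9*o + 20) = (o - 5)*(o - 3)*(o + 3)*(o + 4)*(o - 4)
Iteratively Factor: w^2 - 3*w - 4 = (w - 4)*(w + 1)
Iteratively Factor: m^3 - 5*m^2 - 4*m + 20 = (m - 2)*(m^2 - 3*m - 10) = (m - 5)*(m - 2)*(m + 2)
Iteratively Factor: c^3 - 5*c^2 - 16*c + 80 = (c + 4)*(c^2 - 9*c + 20) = (c - 5)*(c + 4)*(c - 4)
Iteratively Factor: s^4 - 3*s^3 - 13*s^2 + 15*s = (s + 3)*(s^3 - 6*s^2 + 5*s) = (s - 1)*(s + 3)*(s^2 - 5*s) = (s - 5)*(s - 1)*(s + 3)*(s)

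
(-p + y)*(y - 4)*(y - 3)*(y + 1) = -p*y^3 + 6*p*y^2 - 5*p*y - 12*p + y^4 - 6*y^3 + 5*y^2 + 12*y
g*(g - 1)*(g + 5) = g^3 + 4*g^2 - 5*g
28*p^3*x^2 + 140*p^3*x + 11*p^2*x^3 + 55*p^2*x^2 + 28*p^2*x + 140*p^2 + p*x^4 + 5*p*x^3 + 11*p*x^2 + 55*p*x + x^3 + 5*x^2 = (4*p + x)*(7*p + x)*(x + 5)*(p*x + 1)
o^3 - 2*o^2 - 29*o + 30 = (o - 6)*(o - 1)*(o + 5)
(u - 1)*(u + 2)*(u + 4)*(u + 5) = u^4 + 10*u^3 + 27*u^2 + 2*u - 40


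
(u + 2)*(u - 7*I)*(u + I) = u^3 + 2*u^2 - 6*I*u^2 + 7*u - 12*I*u + 14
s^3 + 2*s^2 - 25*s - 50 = (s - 5)*(s + 2)*(s + 5)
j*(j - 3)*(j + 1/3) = j^3 - 8*j^2/3 - j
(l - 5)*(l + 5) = l^2 - 25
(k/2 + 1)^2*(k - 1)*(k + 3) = k^4/4 + 3*k^3/2 + 9*k^2/4 - k - 3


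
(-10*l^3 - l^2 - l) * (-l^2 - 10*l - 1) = 10*l^5 + 101*l^4 + 21*l^3 + 11*l^2 + l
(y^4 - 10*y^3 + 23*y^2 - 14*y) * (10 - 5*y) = -5*y^5 + 60*y^4 - 215*y^3 + 300*y^2 - 140*y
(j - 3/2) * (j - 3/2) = j^2 - 3*j + 9/4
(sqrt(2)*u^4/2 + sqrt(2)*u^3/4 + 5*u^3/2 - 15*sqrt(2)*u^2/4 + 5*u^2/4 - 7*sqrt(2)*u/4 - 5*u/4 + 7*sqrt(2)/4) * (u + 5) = sqrt(2)*u^5/2 + 5*u^4/2 + 11*sqrt(2)*u^4/4 - 5*sqrt(2)*u^3/2 + 55*u^3/4 - 41*sqrt(2)*u^2/2 + 5*u^2 - 7*sqrt(2)*u - 25*u/4 + 35*sqrt(2)/4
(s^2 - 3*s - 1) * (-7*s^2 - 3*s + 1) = -7*s^4 + 18*s^3 + 17*s^2 - 1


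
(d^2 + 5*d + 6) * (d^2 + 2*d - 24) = d^4 + 7*d^3 - 8*d^2 - 108*d - 144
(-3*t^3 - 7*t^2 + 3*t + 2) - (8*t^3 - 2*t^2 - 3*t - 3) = -11*t^3 - 5*t^2 + 6*t + 5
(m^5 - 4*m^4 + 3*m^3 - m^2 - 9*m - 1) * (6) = 6*m^5 - 24*m^4 + 18*m^3 - 6*m^2 - 54*m - 6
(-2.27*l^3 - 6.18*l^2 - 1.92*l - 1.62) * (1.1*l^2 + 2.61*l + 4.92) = -2.497*l^5 - 12.7227*l^4 - 29.4102*l^3 - 37.1988*l^2 - 13.6746*l - 7.9704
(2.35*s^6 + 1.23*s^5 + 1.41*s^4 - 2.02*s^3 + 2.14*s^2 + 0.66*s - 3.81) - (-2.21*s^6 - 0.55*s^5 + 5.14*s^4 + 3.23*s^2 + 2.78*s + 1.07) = 4.56*s^6 + 1.78*s^5 - 3.73*s^4 - 2.02*s^3 - 1.09*s^2 - 2.12*s - 4.88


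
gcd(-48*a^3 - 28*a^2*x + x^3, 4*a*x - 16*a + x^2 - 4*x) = 4*a + x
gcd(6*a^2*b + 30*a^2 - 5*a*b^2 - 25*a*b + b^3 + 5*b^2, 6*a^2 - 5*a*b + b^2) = 6*a^2 - 5*a*b + b^2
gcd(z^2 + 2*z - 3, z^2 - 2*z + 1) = z - 1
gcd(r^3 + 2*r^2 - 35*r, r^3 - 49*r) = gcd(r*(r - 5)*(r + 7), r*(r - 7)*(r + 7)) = r^2 + 7*r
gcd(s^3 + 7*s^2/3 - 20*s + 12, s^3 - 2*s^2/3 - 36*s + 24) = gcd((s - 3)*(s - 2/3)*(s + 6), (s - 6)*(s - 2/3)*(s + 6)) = s^2 + 16*s/3 - 4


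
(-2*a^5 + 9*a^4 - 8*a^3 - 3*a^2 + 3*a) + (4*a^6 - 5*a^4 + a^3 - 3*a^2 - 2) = 4*a^6 - 2*a^5 + 4*a^4 - 7*a^3 - 6*a^2 + 3*a - 2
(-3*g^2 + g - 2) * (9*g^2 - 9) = -27*g^4 + 9*g^3 + 9*g^2 - 9*g + 18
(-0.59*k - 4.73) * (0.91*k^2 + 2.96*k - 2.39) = -0.5369*k^3 - 6.0507*k^2 - 12.5907*k + 11.3047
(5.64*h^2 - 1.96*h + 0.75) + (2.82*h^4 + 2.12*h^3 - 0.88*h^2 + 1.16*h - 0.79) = 2.82*h^4 + 2.12*h^3 + 4.76*h^2 - 0.8*h - 0.04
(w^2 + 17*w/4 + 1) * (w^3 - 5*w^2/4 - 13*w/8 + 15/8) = w^5 + 3*w^4 - 95*w^3/16 - 201*w^2/32 + 203*w/32 + 15/8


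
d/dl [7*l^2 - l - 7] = 14*l - 1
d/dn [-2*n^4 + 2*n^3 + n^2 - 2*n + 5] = -8*n^3 + 6*n^2 + 2*n - 2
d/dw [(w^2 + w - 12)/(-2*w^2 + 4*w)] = 3*(w^2 - 8*w + 8)/(2*w^2*(w^2 - 4*w + 4))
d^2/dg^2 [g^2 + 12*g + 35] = 2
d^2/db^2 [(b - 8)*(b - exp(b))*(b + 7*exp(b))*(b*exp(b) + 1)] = b^4*exp(b) + 24*b^3*exp(2*b) - 63*b^2*exp(3*b) - 120*b^2*exp(2*b) - 30*b^2*exp(b) + 420*b*exp(3*b) - 376*b*exp(2*b) - 72*b*exp(b) + 6*b + 322*exp(3*b) + 100*exp(2*b) - 84*exp(b) - 16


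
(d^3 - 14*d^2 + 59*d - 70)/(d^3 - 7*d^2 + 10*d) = (d - 7)/d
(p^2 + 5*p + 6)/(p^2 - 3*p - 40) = (p^2 + 5*p + 6)/(p^2 - 3*p - 40)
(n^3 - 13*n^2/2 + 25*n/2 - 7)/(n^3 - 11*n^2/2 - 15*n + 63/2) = (2*n^3 - 13*n^2 + 25*n - 14)/(2*n^3 - 11*n^2 - 30*n + 63)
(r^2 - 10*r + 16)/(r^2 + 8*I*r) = (r^2 - 10*r + 16)/(r*(r + 8*I))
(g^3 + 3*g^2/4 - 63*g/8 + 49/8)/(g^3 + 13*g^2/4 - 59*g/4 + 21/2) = (g + 7/2)/(g + 6)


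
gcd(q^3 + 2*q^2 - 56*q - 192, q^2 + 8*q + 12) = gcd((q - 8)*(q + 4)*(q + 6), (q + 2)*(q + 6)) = q + 6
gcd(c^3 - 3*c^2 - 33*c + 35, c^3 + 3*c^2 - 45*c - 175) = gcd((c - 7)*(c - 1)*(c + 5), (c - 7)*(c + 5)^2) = c^2 - 2*c - 35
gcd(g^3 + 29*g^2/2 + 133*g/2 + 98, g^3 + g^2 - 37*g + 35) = g + 7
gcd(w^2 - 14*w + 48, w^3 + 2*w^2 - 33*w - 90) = w - 6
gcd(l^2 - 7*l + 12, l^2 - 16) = l - 4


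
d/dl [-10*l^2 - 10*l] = -20*l - 10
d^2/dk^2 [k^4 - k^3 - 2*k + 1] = 6*k*(2*k - 1)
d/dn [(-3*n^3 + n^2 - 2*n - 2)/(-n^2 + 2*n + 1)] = (3*n^4 - 12*n^3 - 9*n^2 - 2*n + 2)/(n^4 - 4*n^3 + 2*n^2 + 4*n + 1)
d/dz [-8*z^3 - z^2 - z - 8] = -24*z^2 - 2*z - 1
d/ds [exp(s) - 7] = exp(s)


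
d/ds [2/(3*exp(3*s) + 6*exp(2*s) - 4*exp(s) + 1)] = (-18*exp(2*s) - 24*exp(s) + 8)*exp(s)/(3*exp(3*s) + 6*exp(2*s) - 4*exp(s) + 1)^2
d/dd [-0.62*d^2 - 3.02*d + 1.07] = -1.24*d - 3.02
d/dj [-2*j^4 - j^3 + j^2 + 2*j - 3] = -8*j^3 - 3*j^2 + 2*j + 2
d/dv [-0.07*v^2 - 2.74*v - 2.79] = -0.14*v - 2.74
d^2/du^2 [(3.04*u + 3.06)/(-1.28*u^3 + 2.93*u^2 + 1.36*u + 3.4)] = (-29.884416*u^5 + 8.245248*u^4 + 120.839328*u^3 - 284.418636*u^2 + 28.643232*u + 77.761808)/(2.097152*u^9 - 14.401536*u^8 + 26.281344*u^7 - 11.262173*u^6 + 48.584232*u^5 - 68.311644*u^4 - 39.414976*u^3 - 120.47832*u^2 - 47.1648*u - 39.304)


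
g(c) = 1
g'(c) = 0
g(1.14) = 1.00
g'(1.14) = 0.00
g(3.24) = 1.00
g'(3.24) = 0.00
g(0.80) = 1.00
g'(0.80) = 0.00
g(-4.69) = 1.00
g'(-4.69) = 0.00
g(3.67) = 1.00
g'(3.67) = 0.00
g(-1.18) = 1.00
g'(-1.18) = 0.00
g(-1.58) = 1.00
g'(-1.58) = 0.00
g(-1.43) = 1.00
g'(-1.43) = 0.00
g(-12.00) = 1.00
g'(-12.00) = 0.00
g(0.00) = 1.00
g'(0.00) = 0.00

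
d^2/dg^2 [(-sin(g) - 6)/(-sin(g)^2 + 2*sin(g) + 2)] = (sin(g)^5 + 26*sin(g)^4 - 26*sin(g)^3 + 32*sin(g)^2 + 40*sin(g) - 64)/(2*sin(g) + cos(g)^2 + 1)^3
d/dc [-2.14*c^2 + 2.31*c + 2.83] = 2.31 - 4.28*c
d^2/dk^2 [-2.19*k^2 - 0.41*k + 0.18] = -4.38000000000000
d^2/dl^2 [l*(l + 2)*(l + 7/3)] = 6*l + 26/3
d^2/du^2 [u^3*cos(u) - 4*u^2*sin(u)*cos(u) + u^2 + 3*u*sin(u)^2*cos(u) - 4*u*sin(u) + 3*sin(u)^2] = -u^3*cos(u) - 6*u^2*sin(u) + 8*u^2*sin(2*u) + 4*u*sin(u) + 21*u*cos(u)/4 - 16*u*cos(2*u) + 27*u*cos(3*u)/4 - 3*sin(u)/2 - 4*sin(2*u) + 9*sin(3*u)/2 - 8*cos(u) + 6*cos(2*u) + 2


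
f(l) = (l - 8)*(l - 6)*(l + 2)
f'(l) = (l - 8)*(l - 6) + (l - 8)*(l + 2) + (l - 6)*(l + 2) = 3*l^2 - 24*l + 20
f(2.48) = 87.05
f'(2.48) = -21.07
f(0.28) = 100.68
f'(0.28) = 13.52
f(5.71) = 5.12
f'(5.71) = -19.23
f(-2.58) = -52.65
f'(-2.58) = 101.89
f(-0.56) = 80.86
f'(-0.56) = 34.38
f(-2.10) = -8.18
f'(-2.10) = 83.63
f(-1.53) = 33.73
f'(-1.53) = 63.74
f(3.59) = 59.41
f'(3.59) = -27.50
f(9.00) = 33.00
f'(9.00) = 47.00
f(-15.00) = -6279.00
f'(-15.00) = 1055.00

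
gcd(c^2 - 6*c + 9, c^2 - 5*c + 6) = c - 3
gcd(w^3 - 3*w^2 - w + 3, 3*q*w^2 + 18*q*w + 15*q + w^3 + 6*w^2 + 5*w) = w + 1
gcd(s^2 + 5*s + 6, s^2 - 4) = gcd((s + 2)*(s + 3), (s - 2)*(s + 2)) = s + 2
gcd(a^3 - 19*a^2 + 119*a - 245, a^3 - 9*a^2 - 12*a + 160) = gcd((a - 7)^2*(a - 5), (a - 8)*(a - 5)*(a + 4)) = a - 5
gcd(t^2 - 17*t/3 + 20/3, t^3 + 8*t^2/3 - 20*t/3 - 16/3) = 1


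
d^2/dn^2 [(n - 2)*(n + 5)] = 2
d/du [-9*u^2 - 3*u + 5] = -18*u - 3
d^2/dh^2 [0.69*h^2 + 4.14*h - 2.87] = 1.38000000000000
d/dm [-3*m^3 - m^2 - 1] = m*(-9*m - 2)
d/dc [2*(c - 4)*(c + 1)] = 4*c - 6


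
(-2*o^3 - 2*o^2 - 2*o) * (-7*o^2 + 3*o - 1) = 14*o^5 + 8*o^4 + 10*o^3 - 4*o^2 + 2*o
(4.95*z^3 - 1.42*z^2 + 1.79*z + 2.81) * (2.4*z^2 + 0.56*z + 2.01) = 11.88*z^5 - 0.636*z^4 + 13.4503*z^3 + 4.8922*z^2 + 5.1715*z + 5.6481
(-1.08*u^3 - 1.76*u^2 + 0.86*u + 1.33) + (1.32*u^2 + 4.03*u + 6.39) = -1.08*u^3 - 0.44*u^2 + 4.89*u + 7.72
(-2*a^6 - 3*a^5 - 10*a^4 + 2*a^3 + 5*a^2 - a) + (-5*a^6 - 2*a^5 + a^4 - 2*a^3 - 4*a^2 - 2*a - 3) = -7*a^6 - 5*a^5 - 9*a^4 + a^2 - 3*a - 3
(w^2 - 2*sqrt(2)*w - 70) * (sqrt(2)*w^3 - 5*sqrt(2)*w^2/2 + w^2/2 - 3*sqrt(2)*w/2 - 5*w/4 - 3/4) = sqrt(2)*w^5 - 5*sqrt(2)*w^4/2 - 7*w^4/2 - 145*sqrt(2)*w^3/2 + 35*w^3/4 - 119*w^2/4 + 355*sqrt(2)*w^2/2 + 175*w/2 + 213*sqrt(2)*w/2 + 105/2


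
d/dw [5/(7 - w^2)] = 10*w/(w^2 - 7)^2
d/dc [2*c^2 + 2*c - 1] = 4*c + 2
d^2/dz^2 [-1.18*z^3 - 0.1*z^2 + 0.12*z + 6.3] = -7.08*z - 0.2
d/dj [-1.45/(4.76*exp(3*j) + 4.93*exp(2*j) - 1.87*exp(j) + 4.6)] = (20.706*exp(2*j) + 14.297*exp(j) - 2.7115)*exp(j)/(4.76*exp(3*j) + 4.93*exp(2*j) - 1.87*exp(j) + 4.6)^2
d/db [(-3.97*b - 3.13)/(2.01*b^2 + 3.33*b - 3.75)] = (7.9797*b^2 + 12.5826*b + 25.3104)/(4.0401*b^4 + 13.3866*b^3 - 3.9861*b^2 - 24.975*b + 14.0625)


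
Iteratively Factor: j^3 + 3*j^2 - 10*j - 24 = (j + 4)*(j^2 - j - 6) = (j + 2)*(j + 4)*(j - 3)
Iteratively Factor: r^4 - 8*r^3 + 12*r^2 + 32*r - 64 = (r - 4)*(r^3 - 4*r^2 - 4*r + 16) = (r - 4)*(r - 2)*(r^2 - 2*r - 8) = (r - 4)^2*(r - 2)*(r + 2)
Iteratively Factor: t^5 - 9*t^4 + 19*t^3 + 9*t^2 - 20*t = (t)*(t^4 - 9*t^3 + 19*t^2 + 9*t - 20) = t*(t + 1)*(t^3 - 10*t^2 + 29*t - 20) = t*(t - 4)*(t + 1)*(t^2 - 6*t + 5) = t*(t - 5)*(t - 4)*(t + 1)*(t - 1)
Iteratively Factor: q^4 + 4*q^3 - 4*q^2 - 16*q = (q + 4)*(q^3 - 4*q) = (q + 2)*(q + 4)*(q^2 - 2*q) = q*(q + 2)*(q + 4)*(q - 2)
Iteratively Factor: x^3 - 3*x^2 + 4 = (x + 1)*(x^2 - 4*x + 4) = (x - 2)*(x + 1)*(x - 2)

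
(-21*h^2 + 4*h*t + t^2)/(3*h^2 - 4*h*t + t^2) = (7*h + t)/(-h + t)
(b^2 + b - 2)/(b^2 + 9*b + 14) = (b - 1)/(b + 7)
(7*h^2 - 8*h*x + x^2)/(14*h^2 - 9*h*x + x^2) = (-h + x)/(-2*h + x)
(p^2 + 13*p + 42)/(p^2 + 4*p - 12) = (p + 7)/(p - 2)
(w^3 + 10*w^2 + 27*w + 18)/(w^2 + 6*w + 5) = (w^2 + 9*w + 18)/(w + 5)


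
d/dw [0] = 0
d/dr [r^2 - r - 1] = 2*r - 1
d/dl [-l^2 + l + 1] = 1 - 2*l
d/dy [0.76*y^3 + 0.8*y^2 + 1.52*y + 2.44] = 2.28*y^2 + 1.6*y + 1.52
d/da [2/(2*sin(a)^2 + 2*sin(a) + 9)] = -(4*sin(2*a) + 4*cos(a))/(2*sin(a) - cos(2*a) + 10)^2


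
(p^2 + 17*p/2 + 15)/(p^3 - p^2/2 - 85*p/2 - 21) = (2*p + 5)/(2*p^2 - 13*p - 7)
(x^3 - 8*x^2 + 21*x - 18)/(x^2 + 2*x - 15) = (x^2 - 5*x + 6)/(x + 5)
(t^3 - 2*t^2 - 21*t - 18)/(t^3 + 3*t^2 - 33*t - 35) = (t^2 - 3*t - 18)/(t^2 + 2*t - 35)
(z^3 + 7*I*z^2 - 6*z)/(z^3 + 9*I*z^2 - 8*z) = (z + 6*I)/(z + 8*I)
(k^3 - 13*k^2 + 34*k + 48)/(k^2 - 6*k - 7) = (k^2 - 14*k + 48)/(k - 7)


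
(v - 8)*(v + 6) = v^2 - 2*v - 48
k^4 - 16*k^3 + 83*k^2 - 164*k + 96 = (k - 8)*(k - 4)*(k - 3)*(k - 1)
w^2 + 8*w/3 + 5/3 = (w + 1)*(w + 5/3)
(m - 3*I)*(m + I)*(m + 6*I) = m^3 + 4*I*m^2 + 15*m + 18*I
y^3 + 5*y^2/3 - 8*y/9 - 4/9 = (y - 2/3)*(y + 1/3)*(y + 2)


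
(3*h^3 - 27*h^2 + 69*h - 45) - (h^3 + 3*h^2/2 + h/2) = 2*h^3 - 57*h^2/2 + 137*h/2 - 45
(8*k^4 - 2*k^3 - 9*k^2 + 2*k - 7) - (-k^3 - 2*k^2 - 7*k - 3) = 8*k^4 - k^3 - 7*k^2 + 9*k - 4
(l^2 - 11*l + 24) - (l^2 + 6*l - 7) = 31 - 17*l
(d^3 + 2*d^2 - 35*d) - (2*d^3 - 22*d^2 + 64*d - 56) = -d^3 + 24*d^2 - 99*d + 56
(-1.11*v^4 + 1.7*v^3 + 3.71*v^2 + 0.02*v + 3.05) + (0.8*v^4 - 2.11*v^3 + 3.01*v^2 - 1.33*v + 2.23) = -0.31*v^4 - 0.41*v^3 + 6.72*v^2 - 1.31*v + 5.28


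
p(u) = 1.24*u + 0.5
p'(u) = 1.24000000000000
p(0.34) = 0.92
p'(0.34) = 1.24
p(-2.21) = -2.24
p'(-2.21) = 1.24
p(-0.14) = 0.33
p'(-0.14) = 1.24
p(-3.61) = -3.98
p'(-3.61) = 1.24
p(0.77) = 1.45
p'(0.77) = 1.24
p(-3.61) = -3.98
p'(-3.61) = 1.24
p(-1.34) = -1.16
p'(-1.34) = 1.24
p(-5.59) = -6.43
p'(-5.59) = 1.24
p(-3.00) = -3.22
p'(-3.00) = 1.24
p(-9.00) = -10.66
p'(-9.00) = 1.24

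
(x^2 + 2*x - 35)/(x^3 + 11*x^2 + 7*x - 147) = (x - 5)/(x^2 + 4*x - 21)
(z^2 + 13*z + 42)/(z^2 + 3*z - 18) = (z + 7)/(z - 3)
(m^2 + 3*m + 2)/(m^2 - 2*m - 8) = (m + 1)/(m - 4)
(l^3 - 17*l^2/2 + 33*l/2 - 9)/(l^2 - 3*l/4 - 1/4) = 2*(2*l^2 - 15*l + 18)/(4*l + 1)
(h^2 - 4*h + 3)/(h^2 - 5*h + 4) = (h - 3)/(h - 4)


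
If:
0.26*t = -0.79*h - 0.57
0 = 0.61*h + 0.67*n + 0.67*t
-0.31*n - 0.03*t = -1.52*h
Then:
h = 0.65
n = 3.57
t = -4.15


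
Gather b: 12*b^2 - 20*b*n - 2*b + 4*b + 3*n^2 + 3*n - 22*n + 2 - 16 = 12*b^2 + b*(2 - 20*n) + 3*n^2 - 19*n - 14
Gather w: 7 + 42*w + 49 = 42*w + 56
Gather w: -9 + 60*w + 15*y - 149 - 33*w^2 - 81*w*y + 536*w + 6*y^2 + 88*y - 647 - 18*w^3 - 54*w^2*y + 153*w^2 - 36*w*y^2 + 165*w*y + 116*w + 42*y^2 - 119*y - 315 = -18*w^3 + w^2*(120 - 54*y) + w*(-36*y^2 + 84*y + 712) + 48*y^2 - 16*y - 1120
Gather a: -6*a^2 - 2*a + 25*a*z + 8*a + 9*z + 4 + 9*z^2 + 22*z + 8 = -6*a^2 + a*(25*z + 6) + 9*z^2 + 31*z + 12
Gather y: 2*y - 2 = 2*y - 2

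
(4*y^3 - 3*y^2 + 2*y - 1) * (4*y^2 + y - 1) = 16*y^5 - 8*y^4 + y^3 + y^2 - 3*y + 1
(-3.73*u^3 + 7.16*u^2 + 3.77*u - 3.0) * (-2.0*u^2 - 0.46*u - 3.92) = 7.46*u^5 - 12.6042*u^4 + 3.788*u^3 - 23.8014*u^2 - 13.3984*u + 11.76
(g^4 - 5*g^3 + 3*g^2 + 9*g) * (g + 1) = g^5 - 4*g^4 - 2*g^3 + 12*g^2 + 9*g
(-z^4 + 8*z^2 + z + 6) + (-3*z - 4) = -z^4 + 8*z^2 - 2*z + 2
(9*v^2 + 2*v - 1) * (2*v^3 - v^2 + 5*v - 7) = 18*v^5 - 5*v^4 + 41*v^3 - 52*v^2 - 19*v + 7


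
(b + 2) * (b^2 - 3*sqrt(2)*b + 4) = b^3 - 3*sqrt(2)*b^2 + 2*b^2 - 6*sqrt(2)*b + 4*b + 8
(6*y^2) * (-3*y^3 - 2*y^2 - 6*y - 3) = -18*y^5 - 12*y^4 - 36*y^3 - 18*y^2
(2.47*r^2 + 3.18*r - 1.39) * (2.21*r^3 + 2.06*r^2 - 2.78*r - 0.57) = 5.4587*r^5 + 12.116*r^4 - 3.3877*r^3 - 13.1117*r^2 + 2.0516*r + 0.7923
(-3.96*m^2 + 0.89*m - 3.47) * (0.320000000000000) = -1.2672*m^2 + 0.2848*m - 1.1104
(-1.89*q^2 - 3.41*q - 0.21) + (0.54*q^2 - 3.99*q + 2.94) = -1.35*q^2 - 7.4*q + 2.73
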